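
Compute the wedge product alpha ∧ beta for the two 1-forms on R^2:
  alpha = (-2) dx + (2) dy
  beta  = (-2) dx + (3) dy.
alpha ∧ beta = (-2) dx ∧ dy

Distribute the wedge, using dx_i ∧ dx_j = -dx_j ∧ dx_i and dx_i ∧ dx_i = 0. For each pair (i, j) with i < j, the coefficient of dx_i ∧ dx_j in alpha ∧ beta is (alpha_i * beta_j - alpha_j * beta_i). Collecting: alpha ∧ beta = (-2) dx ∧ dy.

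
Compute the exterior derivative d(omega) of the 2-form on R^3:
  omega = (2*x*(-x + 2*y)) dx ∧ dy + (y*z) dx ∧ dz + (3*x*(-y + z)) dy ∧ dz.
d(omega) = (-3*y + 2*z) dx ∧ dy ∧ dz

For a 2-form omega = sum_{i<j} g_{ij} dx_i ∧ dx_j, the exterior derivative is
  d(omega) = sum_{i<j} d(g_{ij}) ∧ dx_i ∧ dx_j = sum_{i<j, k} (∂g_{ij}/∂x_k) dx_k ∧ dx_i ∧ dx_j.
Expand each term, using dx_k ∧ dx_i ∧ dx_j = sgn(permutation) dx_{(a)} ∧ dx_{(b)} ∧ dx_{(c)} with (a < b < c) sorted:
  d(y*z) includes (∂/∂y)(y*z) dy = (z) dy, which multiplied by dx ∧ dz gives (-z) dx ∧ dy ∧ dz
  d(3*x*(-y + z)) includes (∂/∂x)(3*x*(-y + z)) dx = (-3*y + 3*z) dx, which multiplied by dy ∧ dz gives (-3*y + 3*z) dx ∧ dy ∧ dz
Collecting like 3-forms: d(omega) = (-3*y + 2*z) dx ∧ dy ∧ dz.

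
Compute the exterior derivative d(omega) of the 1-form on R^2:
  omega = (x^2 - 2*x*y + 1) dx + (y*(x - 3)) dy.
d(omega) = (2*x + y) dx ∧ dy

For a 1-form omega = sum_i f_i dx_i, the exterior derivative is
  d(omega) = sum_{i < j} (∂f_j/∂x_i - ∂f_i/∂x_j) dx_i ∧ dx_j.
  coefficient of dx ∧ dy: ∂f_2/∂x - ∂f_1/∂y = ∂(y*(x - 3))/∂x - ∂(x^2 - 2*x*y + 1)/∂y = 2*x + y
Assembling: d(omega) = (2*x + y) dx ∧ dy.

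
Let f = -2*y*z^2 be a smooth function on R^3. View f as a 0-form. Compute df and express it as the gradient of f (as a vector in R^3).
df = (0) dx + (-2*z^2) dy + (-4*y*z) dz; grad f = (0, -2*z^2, -4*y*z)

For a 0-form f, d f = (∂f/∂x) dx + (∂f/∂y) dy + (∂f/∂z) dz. The components of the vector representation are exactly the entries of grad f in Cartesian coordinates:
  ∂f/∂x = 0
  ∂f/∂y = -2*z^2
  ∂f/∂z = -4*y*z.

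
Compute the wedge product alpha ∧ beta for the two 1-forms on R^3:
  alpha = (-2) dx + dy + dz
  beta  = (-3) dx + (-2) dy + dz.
alpha ∧ beta = (7) dx ∧ dy + (1) dx ∧ dz + (3) dy ∧ dz

Distribute the wedge, using dx_i ∧ dx_j = -dx_j ∧ dx_i and dx_i ∧ dx_i = 0. For each pair (i, j) with i < j, the coefficient of dx_i ∧ dx_j in alpha ∧ beta is (alpha_i * beta_j - alpha_j * beta_i). Collecting: alpha ∧ beta = (7) dx ∧ dy + (1) dx ∧ dz + (3) dy ∧ dz.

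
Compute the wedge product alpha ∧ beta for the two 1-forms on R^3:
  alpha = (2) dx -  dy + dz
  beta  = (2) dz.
alpha ∧ beta = (4) dx ∧ dz + (-2) dy ∧ dz

Distribute the wedge, using dx_i ∧ dx_j = -dx_j ∧ dx_i and dx_i ∧ dx_i = 0. For each pair (i, j) with i < j, the coefficient of dx_i ∧ dx_j in alpha ∧ beta is (alpha_i * beta_j - alpha_j * beta_i). Collecting: alpha ∧ beta = (4) dx ∧ dz + (-2) dy ∧ dz.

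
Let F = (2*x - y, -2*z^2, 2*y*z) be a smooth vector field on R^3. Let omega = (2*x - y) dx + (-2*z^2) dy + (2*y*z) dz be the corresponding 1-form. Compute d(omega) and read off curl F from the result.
d(omega) = (6*z) dy ∧ dz + (0) dz ∧ dx + (1) dx ∧ dy; curl F = (6*z, 0, 1)

d omega = sum_{i<j} (∂f_j/∂x_i - ∂f_i/∂x_j) dx_i ∧ dx_j. Under the identification (dy ∧ dz, dz ∧ dx, dx ∧ dy) ↔ (e_x, e_y, e_z), the coefficients are exactly the components of curl F. Compute:
  ∂R/∂y - ∂Q/∂z = (2*z) - (-4*z) = 6*z
  ∂P/∂z - ∂R/∂x = (0) - (0) = 0
  ∂Q/∂x - ∂P/∂y = (0) - (-1) = 1.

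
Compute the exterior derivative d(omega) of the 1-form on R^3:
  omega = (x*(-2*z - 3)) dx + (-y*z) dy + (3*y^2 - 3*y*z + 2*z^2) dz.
d(omega) = (2*x) dx ∧ dz + (7*y - 3*z) dy ∧ dz

For a 1-form omega = sum_i f_i dx_i, the exterior derivative is
  d(omega) = sum_{i < j} (∂f_j/∂x_i - ∂f_i/∂x_j) dx_i ∧ dx_j.
  coefficient of dx ∧ dz: ∂f_3/∂x - ∂f_1/∂z = ∂(3*y^2 - 3*y*z + 2*z^2)/∂x - ∂(x*(-2*z - 3))/∂z = 2*x
  coefficient of dy ∧ dz: ∂f_3/∂y - ∂f_2/∂z = ∂(3*y^2 - 3*y*z + 2*z^2)/∂y - ∂(-y*z)/∂z = 7*y - 3*z
Assembling: d(omega) = (2*x) dx ∧ dz + (7*y - 3*z) dy ∧ dz.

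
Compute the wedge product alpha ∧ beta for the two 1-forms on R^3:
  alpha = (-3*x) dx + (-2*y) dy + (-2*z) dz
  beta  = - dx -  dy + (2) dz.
alpha ∧ beta = (3*x - 2*y) dx ∧ dy + (-6*x - 2*z) dx ∧ dz + (-4*y - 2*z) dy ∧ dz

Distribute the wedge, using dx_i ∧ dx_j = -dx_j ∧ dx_i and dx_i ∧ dx_i = 0. For each pair (i, j) with i < j, the coefficient of dx_i ∧ dx_j in alpha ∧ beta is (alpha_i * beta_j - alpha_j * beta_i). Collecting: alpha ∧ beta = (3*x - 2*y) dx ∧ dy + (-6*x - 2*z) dx ∧ dz + (-4*y - 2*z) dy ∧ dz.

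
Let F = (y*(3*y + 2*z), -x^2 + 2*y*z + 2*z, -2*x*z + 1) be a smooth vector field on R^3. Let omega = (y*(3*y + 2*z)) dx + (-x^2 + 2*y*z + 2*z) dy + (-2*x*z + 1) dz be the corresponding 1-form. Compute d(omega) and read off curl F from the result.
d(omega) = (-2*y - 2) dy ∧ dz + (2*y + 2*z) dz ∧ dx + (-2*x - 6*y - 2*z) dx ∧ dy; curl F = (-2*y - 2, 2*y + 2*z, -2*x - 6*y - 2*z)

d omega = sum_{i<j} (∂f_j/∂x_i - ∂f_i/∂x_j) dx_i ∧ dx_j. Under the identification (dy ∧ dz, dz ∧ dx, dx ∧ dy) ↔ (e_x, e_y, e_z), the coefficients are exactly the components of curl F. Compute:
  ∂R/∂y - ∂Q/∂z = (0) - (2*y + 2) = -2*y - 2
  ∂P/∂z - ∂R/∂x = (2*y) - (-2*z) = 2*y + 2*z
  ∂Q/∂x - ∂P/∂y = (-2*x) - (6*y + 2*z) = -2*x - 6*y - 2*z.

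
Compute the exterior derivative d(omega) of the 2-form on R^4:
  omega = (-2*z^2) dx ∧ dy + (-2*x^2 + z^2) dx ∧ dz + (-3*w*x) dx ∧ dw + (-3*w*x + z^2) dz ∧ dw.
d(omega) = (-4*z) dx ∧ dy ∧ dz + (-3*w) dx ∧ dz ∧ dw

For a 2-form omega = sum_{i<j} g_{ij} dx_i ∧ dx_j, the exterior derivative is
  d(omega) = sum_{i<j} d(g_{ij}) ∧ dx_i ∧ dx_j = sum_{i<j, k} (∂g_{ij}/∂x_k) dx_k ∧ dx_i ∧ dx_j.
Expand each term, using dx_k ∧ dx_i ∧ dx_j = sgn(permutation) dx_{(a)} ∧ dx_{(b)} ∧ dx_{(c)} with (a < b < c) sorted:
  d(-2*z^2) includes (∂/∂z)(-2*z^2) dz = (-4*z) dz, which multiplied by dx ∧ dy gives (-4*z) dx ∧ dy ∧ dz
  d(-3*w*x + z^2) includes (∂/∂x)(-3*w*x + z^2) dx = (-3*w) dx, which multiplied by dz ∧ dw gives (-3*w) dx ∧ dz ∧ dw
Collecting like 3-forms: d(omega) = (-4*z) dx ∧ dy ∧ dz + (-3*w) dx ∧ dz ∧ dw.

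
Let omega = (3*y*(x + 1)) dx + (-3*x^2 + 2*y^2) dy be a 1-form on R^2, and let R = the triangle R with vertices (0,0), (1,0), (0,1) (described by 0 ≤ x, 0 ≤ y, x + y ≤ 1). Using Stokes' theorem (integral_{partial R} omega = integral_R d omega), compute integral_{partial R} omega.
integral_(partial R) omega = -3

Stokes: integral_partial_R omega = integral_R d omega with d omega = (∂Q/∂x - ∂P/∂y) dx ∧ dy.
  ∂Q/∂x = -6*x
  ∂P/∂y = 3*x + 3
  integrand = ∂Q/∂x - ∂P/∂y = -9*x - 3.
Integrating over R: integral_0^1 integral_0^{1-x} (-9*x - 3) dy dx = -3.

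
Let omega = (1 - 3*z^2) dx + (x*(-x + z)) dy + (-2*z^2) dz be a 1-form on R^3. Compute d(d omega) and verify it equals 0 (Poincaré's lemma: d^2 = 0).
d(d omega) = 0

Step 1: d omega = sum_{i<j} (∂f_j/∂x_i - ∂f_i/∂x_j) dx_i ∧ dx_j:
  coeff of dx ∧ dy: -2*x + z
  coeff of dx ∧ dz: 6*z
  coeff of dy ∧ dz: -x
Step 2: Apply d again to each 2-form coefficient. The only possible 3-form in R^3 is dx ∧ dy ∧ dz, with coefficient
  ∂(coeff of dy∧dz)/∂x - ∂(coeff of dx∧dz)/∂y + ∂(coeff of dx∧dy)/∂z
  = ∂/∂x (-x) - ∂/∂y (6*z) + ∂/∂z (-2*x + z).
Each of these terms simplifies to sums of mixed partials that cancel in pairs. The result is 0 (by equality of mixed partials for smooth functions — Schwarz / Clairaut).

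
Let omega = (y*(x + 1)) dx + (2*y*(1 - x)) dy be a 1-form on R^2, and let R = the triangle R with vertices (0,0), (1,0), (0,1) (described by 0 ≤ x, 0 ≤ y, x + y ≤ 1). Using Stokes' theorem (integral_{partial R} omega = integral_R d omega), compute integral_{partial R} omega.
integral_(partial R) omega = -1

Stokes: integral_partial_R omega = integral_R d omega with d omega = (∂Q/∂x - ∂P/∂y) dx ∧ dy.
  ∂Q/∂x = -2*y
  ∂P/∂y = x + 1
  integrand = ∂Q/∂x - ∂P/∂y = -x - 2*y - 1.
Integrating over R: integral_0^1 integral_0^{1-x} (-x - 2*y - 1) dy dx = -1.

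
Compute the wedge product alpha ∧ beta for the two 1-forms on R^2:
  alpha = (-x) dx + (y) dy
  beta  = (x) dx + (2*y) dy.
alpha ∧ beta = (-3*x*y) dx ∧ dy

Distribute the wedge, using dx_i ∧ dx_j = -dx_j ∧ dx_i and dx_i ∧ dx_i = 0. For each pair (i, j) with i < j, the coefficient of dx_i ∧ dx_j in alpha ∧ beta is (alpha_i * beta_j - alpha_j * beta_i). Collecting: alpha ∧ beta = (-3*x*y) dx ∧ dy.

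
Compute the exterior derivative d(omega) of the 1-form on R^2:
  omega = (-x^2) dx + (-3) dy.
d(omega) = 0

For a 1-form omega = sum_i f_i dx_i, the exterior derivative is
  d(omega) = sum_{i < j} (∂f_j/∂x_i - ∂f_i/∂x_j) dx_i ∧ dx_j.

Assembling: d(omega) = 0.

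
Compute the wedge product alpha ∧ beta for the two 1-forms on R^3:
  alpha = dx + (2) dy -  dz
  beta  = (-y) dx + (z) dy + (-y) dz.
alpha ∧ beta = (2*y + z) dx ∧ dy + (-2*y) dx ∧ dz + (-2*y + z) dy ∧ dz

Distribute the wedge, using dx_i ∧ dx_j = -dx_j ∧ dx_i and dx_i ∧ dx_i = 0. For each pair (i, j) with i < j, the coefficient of dx_i ∧ dx_j in alpha ∧ beta is (alpha_i * beta_j - alpha_j * beta_i). Collecting: alpha ∧ beta = (2*y + z) dx ∧ dy + (-2*y) dx ∧ dz + (-2*y + z) dy ∧ dz.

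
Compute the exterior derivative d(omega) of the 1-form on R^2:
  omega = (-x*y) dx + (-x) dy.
d(omega) = (x - 1) dx ∧ dy

For a 1-form omega = sum_i f_i dx_i, the exterior derivative is
  d(omega) = sum_{i < j} (∂f_j/∂x_i - ∂f_i/∂x_j) dx_i ∧ dx_j.
  coefficient of dx ∧ dy: ∂f_2/∂x - ∂f_1/∂y = ∂(-x)/∂x - ∂(-x*y)/∂y = x - 1
Assembling: d(omega) = (x - 1) dx ∧ dy.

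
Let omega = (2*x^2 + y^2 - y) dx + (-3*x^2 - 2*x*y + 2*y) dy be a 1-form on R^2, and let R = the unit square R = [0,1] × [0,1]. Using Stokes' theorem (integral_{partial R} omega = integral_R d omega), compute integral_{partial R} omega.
integral_(partial R) omega = -4

Stokes: integral_partial_R omega = integral_R d omega with d omega = (∂Q/∂x - ∂P/∂y) dx ∧ dy.
  ∂Q/∂x = -6*x - 2*y
  ∂P/∂y = 2*y - 1
  integrand = ∂Q/∂x - ∂P/∂y = -6*x - 4*y + 1.
Integrating over R: integral_0^1 integral_0^1 (-6*x - 4*y + 1) dx dy = -4.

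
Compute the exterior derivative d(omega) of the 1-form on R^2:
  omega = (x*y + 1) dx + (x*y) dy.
d(omega) = (-x + y) dx ∧ dy

For a 1-form omega = sum_i f_i dx_i, the exterior derivative is
  d(omega) = sum_{i < j} (∂f_j/∂x_i - ∂f_i/∂x_j) dx_i ∧ dx_j.
  coefficient of dx ∧ dy: ∂f_2/∂x - ∂f_1/∂y = ∂(x*y)/∂x - ∂(x*y + 1)/∂y = -x + y
Assembling: d(omega) = (-x + y) dx ∧ dy.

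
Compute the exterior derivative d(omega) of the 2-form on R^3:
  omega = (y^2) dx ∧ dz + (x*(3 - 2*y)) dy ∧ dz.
d(omega) = (3 - 4*y) dx ∧ dy ∧ dz

For a 2-form omega = sum_{i<j} g_{ij} dx_i ∧ dx_j, the exterior derivative is
  d(omega) = sum_{i<j} d(g_{ij}) ∧ dx_i ∧ dx_j = sum_{i<j, k} (∂g_{ij}/∂x_k) dx_k ∧ dx_i ∧ dx_j.
Expand each term, using dx_k ∧ dx_i ∧ dx_j = sgn(permutation) dx_{(a)} ∧ dx_{(b)} ∧ dx_{(c)} with (a < b < c) sorted:
  d(y^2) includes (∂/∂y)(y^2) dy = (2*y) dy, which multiplied by dx ∧ dz gives (-2*y) dx ∧ dy ∧ dz
  d(x*(3 - 2*y)) includes (∂/∂x)(x*(3 - 2*y)) dx = (3 - 2*y) dx, which multiplied by dy ∧ dz gives (3 - 2*y) dx ∧ dy ∧ dz
Collecting like 3-forms: d(omega) = (3 - 4*y) dx ∧ dy ∧ dz.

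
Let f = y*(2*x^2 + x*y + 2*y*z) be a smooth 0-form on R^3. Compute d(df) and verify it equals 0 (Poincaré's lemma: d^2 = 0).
d(df) = 0

Step 1: df = sum_i (∂f/∂x_i) dx_i = (y*(4*x + y)) dx + (2*x^2 + 2*x*y + 4*y*z) dy + (2*y^2) dz.
Step 2: Apply d again. Using the 1-form formula, the coefficient of dx ∧ dy in d(df) is ∂^2 f/∂x ∂y - ∂^2 f/∂y ∂x = (4*x + 2*y) - (4*x + 2*y) = 0 (equality of mixed partials for smooth f).
Similarly for dx ∧ dz and dy ∧ dz — all coefficients vanish. So d(df) = 0.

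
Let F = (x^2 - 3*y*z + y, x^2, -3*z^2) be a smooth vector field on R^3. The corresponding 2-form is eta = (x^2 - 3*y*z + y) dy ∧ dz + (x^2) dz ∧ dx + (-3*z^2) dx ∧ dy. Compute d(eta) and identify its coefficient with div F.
d(eta) = (2*x - 6*z) dx ∧ dy ∧ dz; div F = 2*x - 6*z

For a 2-form in R^3 of the form above, applying d gives a 3-form with coefficient ∂P/∂x + ∂Q/∂y + ∂R/∂z:
  ∂P/∂x = 2*x
  ∂Q/∂y = 0
  ∂R/∂z = -6*z
Sum = 2*x - 6*z, which is exactly div F.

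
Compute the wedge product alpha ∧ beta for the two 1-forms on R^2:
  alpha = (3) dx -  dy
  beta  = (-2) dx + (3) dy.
alpha ∧ beta = (7) dx ∧ dy

Distribute the wedge, using dx_i ∧ dx_j = -dx_j ∧ dx_i and dx_i ∧ dx_i = 0. For each pair (i, j) with i < j, the coefficient of dx_i ∧ dx_j in alpha ∧ beta is (alpha_i * beta_j - alpha_j * beta_i). Collecting: alpha ∧ beta = (7) dx ∧ dy.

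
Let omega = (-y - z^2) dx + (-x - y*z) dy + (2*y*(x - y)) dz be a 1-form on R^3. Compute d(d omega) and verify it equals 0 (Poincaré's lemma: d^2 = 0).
d(d omega) = 0

Step 1: d omega = sum_{i<j} (∂f_j/∂x_i - ∂f_i/∂x_j) dx_i ∧ dx_j:
  coeff of dx ∧ dy: 0
  coeff of dx ∧ dz: 2*y + 2*z
  coeff of dy ∧ dz: 2*x - 3*y
Step 2: Apply d again to each 2-form coefficient. The only possible 3-form in R^3 is dx ∧ dy ∧ dz, with coefficient
  ∂(coeff of dy∧dz)/∂x - ∂(coeff of dx∧dz)/∂y + ∂(coeff of dx∧dy)/∂z
  = ∂/∂x (2*x - 3*y) - ∂/∂y (2*y + 2*z) + ∂/∂z (0).
Each of these terms simplifies to sums of mixed partials that cancel in pairs. The result is 0 (by equality of mixed partials for smooth functions — Schwarz / Clairaut).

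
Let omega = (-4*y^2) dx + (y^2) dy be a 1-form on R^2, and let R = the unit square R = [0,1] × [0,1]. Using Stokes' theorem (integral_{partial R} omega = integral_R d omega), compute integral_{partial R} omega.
integral_(partial R) omega = 4

Stokes: integral_partial_R omega = integral_R d omega with d omega = (∂Q/∂x - ∂P/∂y) dx ∧ dy.
  ∂Q/∂x = 0
  ∂P/∂y = -8*y
  integrand = ∂Q/∂x - ∂P/∂y = 8*y.
Integrating over R: integral_0^1 integral_0^1 (8*y) dx dy = 4.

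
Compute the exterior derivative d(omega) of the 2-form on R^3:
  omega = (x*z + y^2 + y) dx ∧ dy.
d(omega) = (x) dx ∧ dy ∧ dz

For a 2-form omega = sum_{i<j} g_{ij} dx_i ∧ dx_j, the exterior derivative is
  d(omega) = sum_{i<j} d(g_{ij}) ∧ dx_i ∧ dx_j = sum_{i<j, k} (∂g_{ij}/∂x_k) dx_k ∧ dx_i ∧ dx_j.
Expand each term, using dx_k ∧ dx_i ∧ dx_j = sgn(permutation) dx_{(a)} ∧ dx_{(b)} ∧ dx_{(c)} with (a < b < c) sorted:
  d(x*z + y^2 + y) includes (∂/∂z)(x*z + y^2 + y) dz = (x) dz, which multiplied by dx ∧ dy gives (x) dx ∧ dy ∧ dz
Collecting like 3-forms: d(omega) = (x) dx ∧ dy ∧ dz.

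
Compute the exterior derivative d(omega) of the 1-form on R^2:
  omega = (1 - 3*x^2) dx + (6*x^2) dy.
d(omega) = (12*x) dx ∧ dy

For a 1-form omega = sum_i f_i dx_i, the exterior derivative is
  d(omega) = sum_{i < j} (∂f_j/∂x_i - ∂f_i/∂x_j) dx_i ∧ dx_j.
  coefficient of dx ∧ dy: ∂f_2/∂x - ∂f_1/∂y = ∂(6*x^2)/∂x - ∂(1 - 3*x^2)/∂y = 12*x
Assembling: d(omega) = (12*x) dx ∧ dy.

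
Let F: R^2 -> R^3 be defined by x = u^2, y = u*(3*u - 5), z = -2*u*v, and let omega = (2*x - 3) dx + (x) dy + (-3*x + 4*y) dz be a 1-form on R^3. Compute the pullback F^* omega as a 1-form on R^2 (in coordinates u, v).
F^* omega = (u*(10*u^2 - 18*u*v - 5*u + 40*v - 6)) du + (u^2*(40 - 18*u)) dv

Using F^*(f dg) = (f ∘ F) d(g ∘ F), substitute each coordinate x_i by F_i(u, v) in f_i, and replace dx_i by d F_i = (∂F_i/∂u) du + (∂F_i/∂v) dv.
  For the x component: f_1(F) = 2*u^2 - 3; d F_1 = (2*u) du + (0) dv
  For the y component: f_2(F) = u^2; d F_2 = (6*u - 5) du + (0) dv
  For the z component: f_3(F) = u*(9*u - 20); d F_3 = (-2*v) du + (-2*u) dv
Combining and collecting du, dv coefficients:
  coeff of du: u*(10*u^2 - 18*u*v - 5*u + 40*v - 6)
  coeff of dv: u^2*(40 - 18*u)
F^* omega = (u*(10*u^2 - 18*u*v - 5*u + 40*v - 6)) du + (u^2*(40 - 18*u)) dv.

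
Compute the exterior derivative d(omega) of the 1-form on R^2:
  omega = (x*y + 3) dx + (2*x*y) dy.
d(omega) = (-x + 2*y) dx ∧ dy

For a 1-form omega = sum_i f_i dx_i, the exterior derivative is
  d(omega) = sum_{i < j} (∂f_j/∂x_i - ∂f_i/∂x_j) dx_i ∧ dx_j.
  coefficient of dx ∧ dy: ∂f_2/∂x - ∂f_1/∂y = ∂(2*x*y)/∂x - ∂(x*y + 3)/∂y = -x + 2*y
Assembling: d(omega) = (-x + 2*y) dx ∧ dy.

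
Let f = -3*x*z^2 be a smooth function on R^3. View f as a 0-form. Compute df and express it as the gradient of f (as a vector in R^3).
df = (-3*z^2) dx + (0) dy + (-6*x*z) dz; grad f = (-3*z^2, 0, -6*x*z)

For a 0-form f, d f = (∂f/∂x) dx + (∂f/∂y) dy + (∂f/∂z) dz. The components of the vector representation are exactly the entries of grad f in Cartesian coordinates:
  ∂f/∂x = -3*z^2
  ∂f/∂y = 0
  ∂f/∂z = -6*x*z.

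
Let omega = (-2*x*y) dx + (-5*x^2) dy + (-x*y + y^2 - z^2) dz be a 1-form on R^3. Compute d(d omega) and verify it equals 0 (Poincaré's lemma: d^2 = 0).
d(d omega) = 0

Step 1: d omega = sum_{i<j} (∂f_j/∂x_i - ∂f_i/∂x_j) dx_i ∧ dx_j:
  coeff of dx ∧ dy: -8*x
  coeff of dx ∧ dz: -y
  coeff of dy ∧ dz: -x + 2*y
Step 2: Apply d again to each 2-form coefficient. The only possible 3-form in R^3 is dx ∧ dy ∧ dz, with coefficient
  ∂(coeff of dy∧dz)/∂x - ∂(coeff of dx∧dz)/∂y + ∂(coeff of dx∧dy)/∂z
  = ∂/∂x (-x + 2*y) - ∂/∂y (-y) + ∂/∂z (-8*x).
Each of these terms simplifies to sums of mixed partials that cancel in pairs. The result is 0 (by equality of mixed partials for smooth functions — Schwarz / Clairaut).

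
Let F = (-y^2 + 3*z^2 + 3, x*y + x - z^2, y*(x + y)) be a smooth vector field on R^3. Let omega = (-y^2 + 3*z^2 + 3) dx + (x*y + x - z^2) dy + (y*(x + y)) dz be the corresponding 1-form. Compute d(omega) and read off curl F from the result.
d(omega) = (x + 2*y + 2*z) dy ∧ dz + (-y + 6*z) dz ∧ dx + (3*y + 1) dx ∧ dy; curl F = (x + 2*y + 2*z, -y + 6*z, 3*y + 1)

d omega = sum_{i<j} (∂f_j/∂x_i - ∂f_i/∂x_j) dx_i ∧ dx_j. Under the identification (dy ∧ dz, dz ∧ dx, dx ∧ dy) ↔ (e_x, e_y, e_z), the coefficients are exactly the components of curl F. Compute:
  ∂R/∂y - ∂Q/∂z = (x + 2*y) - (-2*z) = x + 2*y + 2*z
  ∂P/∂z - ∂R/∂x = (6*z) - (y) = -y + 6*z
  ∂Q/∂x - ∂P/∂y = (y + 1) - (-2*y) = 3*y + 1.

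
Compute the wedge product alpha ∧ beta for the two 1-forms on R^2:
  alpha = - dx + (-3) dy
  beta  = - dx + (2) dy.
alpha ∧ beta = (-5) dx ∧ dy

Distribute the wedge, using dx_i ∧ dx_j = -dx_j ∧ dx_i and dx_i ∧ dx_i = 0. For each pair (i, j) with i < j, the coefficient of dx_i ∧ dx_j in alpha ∧ beta is (alpha_i * beta_j - alpha_j * beta_i). Collecting: alpha ∧ beta = (-5) dx ∧ dy.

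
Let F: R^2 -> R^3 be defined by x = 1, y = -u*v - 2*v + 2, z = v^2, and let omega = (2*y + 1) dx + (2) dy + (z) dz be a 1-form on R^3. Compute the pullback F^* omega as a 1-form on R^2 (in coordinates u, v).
F^* omega = (-2*v) du + (-2*u + 2*v^3 - 4) dv

Using F^*(f dg) = (f ∘ F) d(g ∘ F), substitute each coordinate x_i by F_i(u, v) in f_i, and replace dx_i by d F_i = (∂F_i/∂u) du + (∂F_i/∂v) dv.
  For the x component: f_1(F) = -2*u*v - 4*v + 5; d F_1 = (0) du + (0) dv
  For the y component: f_2(F) = 2; d F_2 = (-v) du + (-u - 2) dv
  For the z component: f_3(F) = v^2; d F_3 = (0) du + (2*v) dv
Combining and collecting du, dv coefficients:
  coeff of du: -2*v
  coeff of dv: -2*u + 2*v^3 - 4
F^* omega = (-2*v) du + (-2*u + 2*v^3 - 4) dv.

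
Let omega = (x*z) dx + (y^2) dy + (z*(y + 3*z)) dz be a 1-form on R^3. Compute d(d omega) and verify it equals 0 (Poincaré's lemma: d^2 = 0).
d(d omega) = 0

Step 1: d omega = sum_{i<j} (∂f_j/∂x_i - ∂f_i/∂x_j) dx_i ∧ dx_j:
  coeff of dx ∧ dy: 0
  coeff of dx ∧ dz: -x
  coeff of dy ∧ dz: z
Step 2: Apply d again to each 2-form coefficient. The only possible 3-form in R^3 is dx ∧ dy ∧ dz, with coefficient
  ∂(coeff of dy∧dz)/∂x - ∂(coeff of dx∧dz)/∂y + ∂(coeff of dx∧dy)/∂z
  = ∂/∂x (z) - ∂/∂y (-x) + ∂/∂z (0).
Each of these terms simplifies to sums of mixed partials that cancel in pairs. The result is 0 (by equality of mixed partials for smooth functions — Schwarz / Clairaut).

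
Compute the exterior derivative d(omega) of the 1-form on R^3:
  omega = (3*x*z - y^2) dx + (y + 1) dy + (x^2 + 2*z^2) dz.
d(omega) = (2*y) dx ∧ dy + (-x) dx ∧ dz

For a 1-form omega = sum_i f_i dx_i, the exterior derivative is
  d(omega) = sum_{i < j} (∂f_j/∂x_i - ∂f_i/∂x_j) dx_i ∧ dx_j.
  coefficient of dx ∧ dy: ∂f_2/∂x - ∂f_1/∂y = ∂(y + 1)/∂x - ∂(3*x*z - y^2)/∂y = 2*y
  coefficient of dx ∧ dz: ∂f_3/∂x - ∂f_1/∂z = ∂(x^2 + 2*z^2)/∂x - ∂(3*x*z - y^2)/∂z = -x
Assembling: d(omega) = (2*y) dx ∧ dy + (-x) dx ∧ dz.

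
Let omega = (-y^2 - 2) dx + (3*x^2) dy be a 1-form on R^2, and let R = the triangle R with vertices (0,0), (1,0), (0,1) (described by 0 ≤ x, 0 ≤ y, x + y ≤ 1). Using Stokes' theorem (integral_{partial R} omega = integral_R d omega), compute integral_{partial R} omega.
integral_(partial R) omega = 4/3

Stokes: integral_partial_R omega = integral_R d omega with d omega = (∂Q/∂x - ∂P/∂y) dx ∧ dy.
  ∂Q/∂x = 6*x
  ∂P/∂y = -2*y
  integrand = ∂Q/∂x - ∂P/∂y = 6*x + 2*y.
Integrating over R: integral_0^1 integral_0^{1-x} (6*x + 2*y) dy dx = 4/3.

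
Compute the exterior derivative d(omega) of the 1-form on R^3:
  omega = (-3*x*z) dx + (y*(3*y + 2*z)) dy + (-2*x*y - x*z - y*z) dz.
d(omega) = (3*x - 2*y - z) dx ∧ dz + (-2*x - 2*y - z) dy ∧ dz

For a 1-form omega = sum_i f_i dx_i, the exterior derivative is
  d(omega) = sum_{i < j} (∂f_j/∂x_i - ∂f_i/∂x_j) dx_i ∧ dx_j.
  coefficient of dx ∧ dz: ∂f_3/∂x - ∂f_1/∂z = ∂(-2*x*y - x*z - y*z)/∂x - ∂(-3*x*z)/∂z = 3*x - 2*y - z
  coefficient of dy ∧ dz: ∂f_3/∂y - ∂f_2/∂z = ∂(-2*x*y - x*z - y*z)/∂y - ∂(y*(3*y + 2*z))/∂z = -2*x - 2*y - z
Assembling: d(omega) = (3*x - 2*y - z) dx ∧ dz + (-2*x - 2*y - z) dy ∧ dz.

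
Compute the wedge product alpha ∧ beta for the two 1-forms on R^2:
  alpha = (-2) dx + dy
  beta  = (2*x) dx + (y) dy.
alpha ∧ beta = (-2*x - 2*y) dx ∧ dy

Distribute the wedge, using dx_i ∧ dx_j = -dx_j ∧ dx_i and dx_i ∧ dx_i = 0. For each pair (i, j) with i < j, the coefficient of dx_i ∧ dx_j in alpha ∧ beta is (alpha_i * beta_j - alpha_j * beta_i). Collecting: alpha ∧ beta = (-2*x - 2*y) dx ∧ dy.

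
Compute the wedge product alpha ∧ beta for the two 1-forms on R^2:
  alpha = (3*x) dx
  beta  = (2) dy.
alpha ∧ beta = (6*x) dx ∧ dy

Distribute the wedge, using dx_i ∧ dx_j = -dx_j ∧ dx_i and dx_i ∧ dx_i = 0. For each pair (i, j) with i < j, the coefficient of dx_i ∧ dx_j in alpha ∧ beta is (alpha_i * beta_j - alpha_j * beta_i). Collecting: alpha ∧ beta = (6*x) dx ∧ dy.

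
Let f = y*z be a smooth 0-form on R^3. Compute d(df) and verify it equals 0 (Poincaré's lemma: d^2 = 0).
d(df) = 0

Step 1: df = sum_i (∂f/∂x_i) dx_i = (0) dx + (z) dy + (y) dz.
Step 2: Apply d again. Using the 1-form formula, the coefficient of dx ∧ dy in d(df) is ∂^2 f/∂x ∂y - ∂^2 f/∂y ∂x = (0) - (0) = 0 (equality of mixed partials for smooth f).
Similarly for dx ∧ dz and dy ∧ dz — all coefficients vanish. So d(df) = 0.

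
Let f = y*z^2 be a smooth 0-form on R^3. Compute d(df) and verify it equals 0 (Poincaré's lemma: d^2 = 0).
d(df) = 0

Step 1: df = sum_i (∂f/∂x_i) dx_i = (0) dx + (z^2) dy + (2*y*z) dz.
Step 2: Apply d again. Using the 1-form formula, the coefficient of dx ∧ dy in d(df) is ∂^2 f/∂x ∂y - ∂^2 f/∂y ∂x = (0) - (0) = 0 (equality of mixed partials for smooth f).
Similarly for dx ∧ dz and dy ∧ dz — all coefficients vanish. So d(df) = 0.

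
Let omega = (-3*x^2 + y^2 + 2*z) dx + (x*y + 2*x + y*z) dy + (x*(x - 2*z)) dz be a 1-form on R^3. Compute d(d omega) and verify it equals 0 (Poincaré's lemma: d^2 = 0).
d(d omega) = 0

Step 1: d omega = sum_{i<j} (∂f_j/∂x_i - ∂f_i/∂x_j) dx_i ∧ dx_j:
  coeff of dx ∧ dy: 2 - y
  coeff of dx ∧ dz: 2*x - 2*z - 2
  coeff of dy ∧ dz: -y
Step 2: Apply d again to each 2-form coefficient. The only possible 3-form in R^3 is dx ∧ dy ∧ dz, with coefficient
  ∂(coeff of dy∧dz)/∂x - ∂(coeff of dx∧dz)/∂y + ∂(coeff of dx∧dy)/∂z
  = ∂/∂x (-y) - ∂/∂y (2*x - 2*z - 2) + ∂/∂z (2 - y).
Each of these terms simplifies to sums of mixed partials that cancel in pairs. The result is 0 (by equality of mixed partials for smooth functions — Schwarz / Clairaut).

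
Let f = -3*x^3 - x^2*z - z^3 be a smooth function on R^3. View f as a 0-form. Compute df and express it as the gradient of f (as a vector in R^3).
df = (x*(-9*x - 2*z)) dx + (0) dy + (-x^2 - 3*z^2) dz; grad f = (x*(-9*x - 2*z), 0, -x^2 - 3*z^2)

For a 0-form f, d f = (∂f/∂x) dx + (∂f/∂y) dy + (∂f/∂z) dz. The components of the vector representation are exactly the entries of grad f in Cartesian coordinates:
  ∂f/∂x = x*(-9*x - 2*z)
  ∂f/∂y = 0
  ∂f/∂z = -x^2 - 3*z^2.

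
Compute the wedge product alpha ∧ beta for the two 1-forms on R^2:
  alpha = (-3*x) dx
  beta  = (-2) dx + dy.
alpha ∧ beta = (-3*x) dx ∧ dy

Distribute the wedge, using dx_i ∧ dx_j = -dx_j ∧ dx_i and dx_i ∧ dx_i = 0. For each pair (i, j) with i < j, the coefficient of dx_i ∧ dx_j in alpha ∧ beta is (alpha_i * beta_j - alpha_j * beta_i). Collecting: alpha ∧ beta = (-3*x) dx ∧ dy.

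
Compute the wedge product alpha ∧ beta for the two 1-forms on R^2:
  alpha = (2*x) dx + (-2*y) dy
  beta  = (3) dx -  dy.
alpha ∧ beta = (-2*x + 6*y) dx ∧ dy

Distribute the wedge, using dx_i ∧ dx_j = -dx_j ∧ dx_i and dx_i ∧ dx_i = 0. For each pair (i, j) with i < j, the coefficient of dx_i ∧ dx_j in alpha ∧ beta is (alpha_i * beta_j - alpha_j * beta_i). Collecting: alpha ∧ beta = (-2*x + 6*y) dx ∧ dy.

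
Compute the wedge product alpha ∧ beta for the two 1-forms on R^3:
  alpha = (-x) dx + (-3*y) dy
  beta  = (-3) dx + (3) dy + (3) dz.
alpha ∧ beta = (-3*x - 9*y) dx ∧ dy + (-3*x) dx ∧ dz + (-9*y) dy ∧ dz

Distribute the wedge, using dx_i ∧ dx_j = -dx_j ∧ dx_i and dx_i ∧ dx_i = 0. For each pair (i, j) with i < j, the coefficient of dx_i ∧ dx_j in alpha ∧ beta is (alpha_i * beta_j - alpha_j * beta_i). Collecting: alpha ∧ beta = (-3*x - 9*y) dx ∧ dy + (-3*x) dx ∧ dz + (-9*y) dy ∧ dz.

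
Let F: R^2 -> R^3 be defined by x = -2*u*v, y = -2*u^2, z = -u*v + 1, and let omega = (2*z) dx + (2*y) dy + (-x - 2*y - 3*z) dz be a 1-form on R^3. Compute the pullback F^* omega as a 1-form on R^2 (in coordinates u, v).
F^* omega = (16*u^3 - 4*u^2*v - u*v^2 - v) du + (u*(-4*u^2 - u*v - 1)) dv

Using F^*(f dg) = (f ∘ F) d(g ∘ F), substitute each coordinate x_i by F_i(u, v) in f_i, and replace dx_i by d F_i = (∂F_i/∂u) du + (∂F_i/∂v) dv.
  For the x component: f_1(F) = -2*u*v + 2; d F_1 = (-2*v) du + (-2*u) dv
  For the y component: f_2(F) = -4*u^2; d F_2 = (-4*u) du + (0) dv
  For the z component: f_3(F) = 4*u^2 + 5*u*v - 3; d F_3 = (-v) du + (-u) dv
Combining and collecting du, dv coefficients:
  coeff of du: 16*u^3 - 4*u^2*v - u*v^2 - v
  coeff of dv: u*(-4*u^2 - u*v - 1)
F^* omega = (16*u^3 - 4*u^2*v - u*v^2 - v) du + (u*(-4*u^2 - u*v - 1)) dv.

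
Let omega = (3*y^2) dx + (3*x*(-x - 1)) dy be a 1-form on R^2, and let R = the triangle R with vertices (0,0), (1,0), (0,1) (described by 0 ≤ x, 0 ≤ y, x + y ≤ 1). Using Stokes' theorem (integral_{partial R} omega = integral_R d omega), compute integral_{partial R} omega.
integral_(partial R) omega = -7/2

Stokes: integral_partial_R omega = integral_R d omega with d omega = (∂Q/∂x - ∂P/∂y) dx ∧ dy.
  ∂Q/∂x = -6*x - 3
  ∂P/∂y = 6*y
  integrand = ∂Q/∂x - ∂P/∂y = -6*x - 6*y - 3.
Integrating over R: integral_0^1 integral_0^{1-x} (-6*x - 6*y - 3) dy dx = -7/2.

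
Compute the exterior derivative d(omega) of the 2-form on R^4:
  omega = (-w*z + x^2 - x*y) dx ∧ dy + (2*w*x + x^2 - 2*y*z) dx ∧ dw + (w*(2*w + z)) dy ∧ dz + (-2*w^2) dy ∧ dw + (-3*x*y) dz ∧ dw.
d(omega) = (-w) dx ∧ dy ∧ dz + (z) dx ∧ dy ∧ dw + (-y) dx ∧ dz ∧ dw + (4*w - 3*x + z) dy ∧ dz ∧ dw

For a 2-form omega = sum_{i<j} g_{ij} dx_i ∧ dx_j, the exterior derivative is
  d(omega) = sum_{i<j} d(g_{ij}) ∧ dx_i ∧ dx_j = sum_{i<j, k} (∂g_{ij}/∂x_k) dx_k ∧ dx_i ∧ dx_j.
Expand each term, using dx_k ∧ dx_i ∧ dx_j = sgn(permutation) dx_{(a)} ∧ dx_{(b)} ∧ dx_{(c)} with (a < b < c) sorted:
  d(-w*z + x^2 - x*y) includes (∂/∂z)(-w*z + x^2 - x*y) dz = (-w) dz, which multiplied by dx ∧ dy gives (-w) dx ∧ dy ∧ dz
  d(-w*z + x^2 - x*y) includes (∂/∂w)(-w*z + x^2 - x*y) dw = (-z) dw, which multiplied by dx ∧ dy gives (-z) dx ∧ dy ∧ dw
  d(2*w*x + x^2 - 2*y*z) includes (∂/∂y)(2*w*x + x^2 - 2*y*z) dy = (-2*z) dy, which multiplied by dx ∧ dw gives (2*z) dx ∧ dy ∧ dw
  d(2*w*x + x^2 - 2*y*z) includes (∂/∂z)(2*w*x + x^2 - 2*y*z) dz = (-2*y) dz, which multiplied by dx ∧ dw gives (2*y) dx ∧ dz ∧ dw
  d(w*(2*w + z)) includes (∂/∂w)(w*(2*w + z)) dw = (4*w + z) dw, which multiplied by dy ∧ dz gives (4*w + z) dy ∧ dz ∧ dw
  d(-3*x*y) includes (∂/∂x)(-3*x*y) dx = (-3*y) dx, which multiplied by dz ∧ dw gives (-3*y) dx ∧ dz ∧ dw
  d(-3*x*y) includes (∂/∂y)(-3*x*y) dy = (-3*x) dy, which multiplied by dz ∧ dw gives (-3*x) dy ∧ dz ∧ dw
Collecting like 3-forms: d(omega) = (-w) dx ∧ dy ∧ dz + (z) dx ∧ dy ∧ dw + (-y) dx ∧ dz ∧ dw + (4*w - 3*x + z) dy ∧ dz ∧ dw.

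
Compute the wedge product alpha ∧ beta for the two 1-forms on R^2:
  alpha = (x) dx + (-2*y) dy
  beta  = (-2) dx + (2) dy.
alpha ∧ beta = (2*x - 4*y) dx ∧ dy

Distribute the wedge, using dx_i ∧ dx_j = -dx_j ∧ dx_i and dx_i ∧ dx_i = 0. For each pair (i, j) with i < j, the coefficient of dx_i ∧ dx_j in alpha ∧ beta is (alpha_i * beta_j - alpha_j * beta_i). Collecting: alpha ∧ beta = (2*x - 4*y) dx ∧ dy.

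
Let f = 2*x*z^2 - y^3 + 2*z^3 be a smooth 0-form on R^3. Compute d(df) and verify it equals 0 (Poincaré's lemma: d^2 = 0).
d(df) = 0

Step 1: df = sum_i (∂f/∂x_i) dx_i = (2*z^2) dx + (-3*y^2) dy + (2*z*(2*x + 3*z)) dz.
Step 2: Apply d again. Using the 1-form formula, the coefficient of dx ∧ dy in d(df) is ∂^2 f/∂x ∂y - ∂^2 f/∂y ∂x = (0) - (0) = 0 (equality of mixed partials for smooth f).
Similarly for dx ∧ dz and dy ∧ dz — all coefficients vanish. So d(df) = 0.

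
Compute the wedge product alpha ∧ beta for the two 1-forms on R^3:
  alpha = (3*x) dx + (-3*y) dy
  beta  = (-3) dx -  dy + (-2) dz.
alpha ∧ beta = (-3*x - 9*y) dx ∧ dy + (-6*x) dx ∧ dz + (6*y) dy ∧ dz

Distribute the wedge, using dx_i ∧ dx_j = -dx_j ∧ dx_i and dx_i ∧ dx_i = 0. For each pair (i, j) with i < j, the coefficient of dx_i ∧ dx_j in alpha ∧ beta is (alpha_i * beta_j - alpha_j * beta_i). Collecting: alpha ∧ beta = (-3*x - 9*y) dx ∧ dy + (-6*x) dx ∧ dz + (6*y) dy ∧ dz.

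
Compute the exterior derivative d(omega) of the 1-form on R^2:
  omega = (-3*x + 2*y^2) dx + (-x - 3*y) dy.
d(omega) = (-4*y - 1) dx ∧ dy

For a 1-form omega = sum_i f_i dx_i, the exterior derivative is
  d(omega) = sum_{i < j} (∂f_j/∂x_i - ∂f_i/∂x_j) dx_i ∧ dx_j.
  coefficient of dx ∧ dy: ∂f_2/∂x - ∂f_1/∂y = ∂(-x - 3*y)/∂x - ∂(-3*x + 2*y^2)/∂y = -4*y - 1
Assembling: d(omega) = (-4*y - 1) dx ∧ dy.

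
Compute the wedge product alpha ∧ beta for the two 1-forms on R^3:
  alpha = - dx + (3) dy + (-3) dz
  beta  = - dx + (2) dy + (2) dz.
alpha ∧ beta = (1) dx ∧ dy + (-5) dx ∧ dz + (12) dy ∧ dz

Distribute the wedge, using dx_i ∧ dx_j = -dx_j ∧ dx_i and dx_i ∧ dx_i = 0. For each pair (i, j) with i < j, the coefficient of dx_i ∧ dx_j in alpha ∧ beta is (alpha_i * beta_j - alpha_j * beta_i). Collecting: alpha ∧ beta = (1) dx ∧ dy + (-5) dx ∧ dz + (12) dy ∧ dz.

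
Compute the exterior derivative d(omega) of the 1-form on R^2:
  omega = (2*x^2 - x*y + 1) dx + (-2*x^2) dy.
d(omega) = (-3*x) dx ∧ dy

For a 1-form omega = sum_i f_i dx_i, the exterior derivative is
  d(omega) = sum_{i < j} (∂f_j/∂x_i - ∂f_i/∂x_j) dx_i ∧ dx_j.
  coefficient of dx ∧ dy: ∂f_2/∂x - ∂f_1/∂y = ∂(-2*x^2)/∂x - ∂(2*x^2 - x*y + 1)/∂y = -3*x
Assembling: d(omega) = (-3*x) dx ∧ dy.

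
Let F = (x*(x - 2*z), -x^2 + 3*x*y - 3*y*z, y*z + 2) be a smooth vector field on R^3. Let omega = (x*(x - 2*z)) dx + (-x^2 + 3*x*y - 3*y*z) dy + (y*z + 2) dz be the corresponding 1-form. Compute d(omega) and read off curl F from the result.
d(omega) = (3*y + z) dy ∧ dz + (-2*x) dz ∧ dx + (-2*x + 3*y) dx ∧ dy; curl F = (3*y + z, -2*x, -2*x + 3*y)

d omega = sum_{i<j} (∂f_j/∂x_i - ∂f_i/∂x_j) dx_i ∧ dx_j. Under the identification (dy ∧ dz, dz ∧ dx, dx ∧ dy) ↔ (e_x, e_y, e_z), the coefficients are exactly the components of curl F. Compute:
  ∂R/∂y - ∂Q/∂z = (z) - (-3*y) = 3*y + z
  ∂P/∂z - ∂R/∂x = (-2*x) - (0) = -2*x
  ∂Q/∂x - ∂P/∂y = (-2*x + 3*y) - (0) = -2*x + 3*y.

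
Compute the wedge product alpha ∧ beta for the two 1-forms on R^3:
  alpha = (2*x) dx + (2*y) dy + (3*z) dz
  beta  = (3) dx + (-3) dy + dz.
alpha ∧ beta = (-6*x - 6*y) dx ∧ dy + (2*x - 9*z) dx ∧ dz + (2*y + 9*z) dy ∧ dz

Distribute the wedge, using dx_i ∧ dx_j = -dx_j ∧ dx_i and dx_i ∧ dx_i = 0. For each pair (i, j) with i < j, the coefficient of dx_i ∧ dx_j in alpha ∧ beta is (alpha_i * beta_j - alpha_j * beta_i). Collecting: alpha ∧ beta = (-6*x - 6*y) dx ∧ dy + (2*x - 9*z) dx ∧ dz + (2*y + 9*z) dy ∧ dz.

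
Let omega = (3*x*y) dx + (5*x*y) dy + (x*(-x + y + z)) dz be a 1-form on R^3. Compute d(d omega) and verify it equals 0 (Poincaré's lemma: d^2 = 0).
d(d omega) = 0

Step 1: d omega = sum_{i<j} (∂f_j/∂x_i - ∂f_i/∂x_j) dx_i ∧ dx_j:
  coeff of dx ∧ dy: -3*x + 5*y
  coeff of dx ∧ dz: -2*x + y + z
  coeff of dy ∧ dz: x
Step 2: Apply d again to each 2-form coefficient. The only possible 3-form in R^3 is dx ∧ dy ∧ dz, with coefficient
  ∂(coeff of dy∧dz)/∂x - ∂(coeff of dx∧dz)/∂y + ∂(coeff of dx∧dy)/∂z
  = ∂/∂x (x) - ∂/∂y (-2*x + y + z) + ∂/∂z (-3*x + 5*y).
Each of these terms simplifies to sums of mixed partials that cancel in pairs. The result is 0 (by equality of mixed partials for smooth functions — Schwarz / Clairaut).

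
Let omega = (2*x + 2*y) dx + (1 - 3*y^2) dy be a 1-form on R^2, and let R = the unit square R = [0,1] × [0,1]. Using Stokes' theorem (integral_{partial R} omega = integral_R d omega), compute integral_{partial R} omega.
integral_(partial R) omega = -2

Stokes: integral_partial_R omega = integral_R d omega with d omega = (∂Q/∂x - ∂P/∂y) dx ∧ dy.
  ∂Q/∂x = 0
  ∂P/∂y = 2
  integrand = ∂Q/∂x - ∂P/∂y = -2.
Integrating over R: integral_0^1 integral_0^1 (-2) dx dy = -2.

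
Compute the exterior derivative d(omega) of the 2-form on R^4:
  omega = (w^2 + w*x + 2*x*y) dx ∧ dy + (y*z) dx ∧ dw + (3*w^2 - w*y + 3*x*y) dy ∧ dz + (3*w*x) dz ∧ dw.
d(omega) = (2*w + x - z) dx ∧ dy ∧ dw + (3*w - y) dx ∧ dz ∧ dw + (3*y) dx ∧ dy ∧ dz + (6*w - y) dy ∧ dz ∧ dw

For a 2-form omega = sum_{i<j} g_{ij} dx_i ∧ dx_j, the exterior derivative is
  d(omega) = sum_{i<j} d(g_{ij}) ∧ dx_i ∧ dx_j = sum_{i<j, k} (∂g_{ij}/∂x_k) dx_k ∧ dx_i ∧ dx_j.
Expand each term, using dx_k ∧ dx_i ∧ dx_j = sgn(permutation) dx_{(a)} ∧ dx_{(b)} ∧ dx_{(c)} with (a < b < c) sorted:
  d(w^2 + w*x + 2*x*y) includes (∂/∂w)(w^2 + w*x + 2*x*y) dw = (2*w + x) dw, which multiplied by dx ∧ dy gives (2*w + x) dx ∧ dy ∧ dw
  d(y*z) includes (∂/∂y)(y*z) dy = (z) dy, which multiplied by dx ∧ dw gives (-z) dx ∧ dy ∧ dw
  d(y*z) includes (∂/∂z)(y*z) dz = (y) dz, which multiplied by dx ∧ dw gives (-y) dx ∧ dz ∧ dw
  d(3*w^2 - w*y + 3*x*y) includes (∂/∂x)(3*w^2 - w*y + 3*x*y) dx = (3*y) dx, which multiplied by dy ∧ dz gives (3*y) dx ∧ dy ∧ dz
  d(3*w^2 - w*y + 3*x*y) includes (∂/∂w)(3*w^2 - w*y + 3*x*y) dw = (6*w - y) dw, which multiplied by dy ∧ dz gives (6*w - y) dy ∧ dz ∧ dw
  d(3*w*x) includes (∂/∂x)(3*w*x) dx = (3*w) dx, which multiplied by dz ∧ dw gives (3*w) dx ∧ dz ∧ dw
Collecting like 3-forms: d(omega) = (2*w + x - z) dx ∧ dy ∧ dw + (3*w - y) dx ∧ dz ∧ dw + (3*y) dx ∧ dy ∧ dz + (6*w - y) dy ∧ dz ∧ dw.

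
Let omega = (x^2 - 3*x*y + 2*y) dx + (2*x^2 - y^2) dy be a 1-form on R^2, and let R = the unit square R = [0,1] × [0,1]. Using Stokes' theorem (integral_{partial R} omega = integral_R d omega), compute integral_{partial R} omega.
integral_(partial R) omega = 3/2

Stokes: integral_partial_R omega = integral_R d omega with d omega = (∂Q/∂x - ∂P/∂y) dx ∧ dy.
  ∂Q/∂x = 4*x
  ∂P/∂y = 2 - 3*x
  integrand = ∂Q/∂x - ∂P/∂y = 7*x - 2.
Integrating over R: integral_0^1 integral_0^1 (7*x - 2) dx dy = 3/2.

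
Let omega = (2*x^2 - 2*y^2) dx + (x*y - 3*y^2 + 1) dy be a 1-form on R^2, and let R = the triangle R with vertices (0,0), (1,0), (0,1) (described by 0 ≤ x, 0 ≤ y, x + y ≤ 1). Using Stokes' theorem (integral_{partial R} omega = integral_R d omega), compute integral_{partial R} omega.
integral_(partial R) omega = 5/6

Stokes: integral_partial_R omega = integral_R d omega with d omega = (∂Q/∂x - ∂P/∂y) dx ∧ dy.
  ∂Q/∂x = y
  ∂P/∂y = -4*y
  integrand = ∂Q/∂x - ∂P/∂y = 5*y.
Integrating over R: integral_0^1 integral_0^{1-x} (5*y) dy dx = 5/6.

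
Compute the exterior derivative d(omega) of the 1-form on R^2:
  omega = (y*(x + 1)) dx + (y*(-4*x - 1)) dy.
d(omega) = (-x - 4*y - 1) dx ∧ dy

For a 1-form omega = sum_i f_i dx_i, the exterior derivative is
  d(omega) = sum_{i < j} (∂f_j/∂x_i - ∂f_i/∂x_j) dx_i ∧ dx_j.
  coefficient of dx ∧ dy: ∂f_2/∂x - ∂f_1/∂y = ∂(y*(-4*x - 1))/∂x - ∂(y*(x + 1))/∂y = -x - 4*y - 1
Assembling: d(omega) = (-x - 4*y - 1) dx ∧ dy.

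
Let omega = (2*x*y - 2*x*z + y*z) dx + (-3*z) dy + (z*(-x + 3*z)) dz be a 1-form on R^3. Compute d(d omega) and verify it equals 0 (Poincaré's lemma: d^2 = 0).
d(d omega) = 0

Step 1: d omega = sum_{i<j} (∂f_j/∂x_i - ∂f_i/∂x_j) dx_i ∧ dx_j:
  coeff of dx ∧ dy: -2*x - z
  coeff of dx ∧ dz: 2*x - y - z
  coeff of dy ∧ dz: 3
Step 2: Apply d again to each 2-form coefficient. The only possible 3-form in R^3 is dx ∧ dy ∧ dz, with coefficient
  ∂(coeff of dy∧dz)/∂x - ∂(coeff of dx∧dz)/∂y + ∂(coeff of dx∧dy)/∂z
  = ∂/∂x (3) - ∂/∂y (2*x - y - z) + ∂/∂z (-2*x - z).
Each of these terms simplifies to sums of mixed partials that cancel in pairs. The result is 0 (by equality of mixed partials for smooth functions — Schwarz / Clairaut).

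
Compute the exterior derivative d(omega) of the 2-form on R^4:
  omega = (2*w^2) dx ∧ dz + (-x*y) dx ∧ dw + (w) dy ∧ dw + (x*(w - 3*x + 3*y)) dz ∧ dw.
d(omega) = (5*w - 6*x + 3*y) dx ∧ dz ∧ dw + (x) dx ∧ dy ∧ dw + (3*x) dy ∧ dz ∧ dw

For a 2-form omega = sum_{i<j} g_{ij} dx_i ∧ dx_j, the exterior derivative is
  d(omega) = sum_{i<j} d(g_{ij}) ∧ dx_i ∧ dx_j = sum_{i<j, k} (∂g_{ij}/∂x_k) dx_k ∧ dx_i ∧ dx_j.
Expand each term, using dx_k ∧ dx_i ∧ dx_j = sgn(permutation) dx_{(a)} ∧ dx_{(b)} ∧ dx_{(c)} with (a < b < c) sorted:
  d(2*w^2) includes (∂/∂w)(2*w^2) dw = (4*w) dw, which multiplied by dx ∧ dz gives (4*w) dx ∧ dz ∧ dw
  d(-x*y) includes (∂/∂y)(-x*y) dy = (-x) dy, which multiplied by dx ∧ dw gives (x) dx ∧ dy ∧ dw
  d(x*(w - 3*x + 3*y)) includes (∂/∂x)(x*(w - 3*x + 3*y)) dx = (w - 6*x + 3*y) dx, which multiplied by dz ∧ dw gives (w - 6*x + 3*y) dx ∧ dz ∧ dw
  d(x*(w - 3*x + 3*y)) includes (∂/∂y)(x*(w - 3*x + 3*y)) dy = (3*x) dy, which multiplied by dz ∧ dw gives (3*x) dy ∧ dz ∧ dw
Collecting like 3-forms: d(omega) = (5*w - 6*x + 3*y) dx ∧ dz ∧ dw + (x) dx ∧ dy ∧ dw + (3*x) dy ∧ dz ∧ dw.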